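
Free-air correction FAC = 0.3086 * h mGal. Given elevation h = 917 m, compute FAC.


FAC = 0.3086 * h
= 0.3086 * 917
= 282.9862 mGal

282.9862


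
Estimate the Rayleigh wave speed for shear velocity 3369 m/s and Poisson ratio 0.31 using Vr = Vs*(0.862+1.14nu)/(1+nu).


Numerator factor = 0.862 + 1.14*0.31 = 1.2154
Denominator = 1 + 0.31 = 1.31
Vr = 3369 * 1.2154 / 1.31 = 3125.71 m/s

3125.71


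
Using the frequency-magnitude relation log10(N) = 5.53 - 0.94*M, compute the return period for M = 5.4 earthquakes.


log10(N) = 5.53 - 0.94*5.4 = 0.454
N = 10^0.454 = 2.844461
T = 1/N = 1/2.844461 = 0.3516 years

0.3516


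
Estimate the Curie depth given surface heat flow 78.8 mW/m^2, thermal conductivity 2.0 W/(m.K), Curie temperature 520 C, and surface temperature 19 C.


T_Curie - T_surf = 520 - 19 = 501 C
Convert q to W/m^2: 78.8 mW/m^2 = 0.0788 W/m^2
d = 501 * 2.0 / 0.0788 = 12715.74 m

12715.74


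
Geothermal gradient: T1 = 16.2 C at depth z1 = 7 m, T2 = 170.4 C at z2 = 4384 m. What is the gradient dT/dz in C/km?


dT = 170.4 - 16.2 = 154.2 C
dz = 4384 - 7 = 4377 m
gradient = dT/dz * 1000 = 154.2/4377 * 1000 = 35.2296 C/km

35.2296


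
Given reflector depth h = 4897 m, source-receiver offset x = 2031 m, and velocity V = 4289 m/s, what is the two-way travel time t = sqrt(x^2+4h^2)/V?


x^2 + 4h^2 = 2031^2 + 4*4897^2 = 4124961 + 95922436 = 100047397
sqrt(100047397) = 10002.3696
t = 10002.3696 / 4289 = 2.3321 s

2.3321


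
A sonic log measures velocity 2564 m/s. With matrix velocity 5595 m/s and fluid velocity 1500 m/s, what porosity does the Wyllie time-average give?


1/V - 1/Vm = 1/2564 - 1/5595 = 0.00021128
1/Vf - 1/Vm = 1/1500 - 1/5595 = 0.00048794
phi = 0.00021128 / 0.00048794 = 0.433

0.433


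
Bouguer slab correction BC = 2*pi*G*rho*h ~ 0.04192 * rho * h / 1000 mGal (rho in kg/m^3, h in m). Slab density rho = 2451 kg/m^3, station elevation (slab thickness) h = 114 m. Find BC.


BC = 0.04192 * rho * h / 1000
= 0.04192 * 2451 * 114 / 1000
= 11.713 mGal

11.713


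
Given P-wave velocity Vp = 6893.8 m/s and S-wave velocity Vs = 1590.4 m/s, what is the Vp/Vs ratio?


Vp/Vs = 6893.8 / 1590.4
= 4.3346

4.3346


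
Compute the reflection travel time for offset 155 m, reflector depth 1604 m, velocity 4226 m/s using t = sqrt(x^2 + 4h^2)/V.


x^2 + 4h^2 = 155^2 + 4*1604^2 = 24025 + 10291264 = 10315289
sqrt(10315289) = 3211.7424
t = 3211.7424 / 4226 = 0.76 s

0.76


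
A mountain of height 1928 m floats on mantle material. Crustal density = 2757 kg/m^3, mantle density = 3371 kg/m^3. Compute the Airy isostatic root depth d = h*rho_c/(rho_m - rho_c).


rho_m - rho_c = 3371 - 2757 = 614
d = 1928 * 2757 / 614
= 5315496 / 614
= 8657.16 m

8657.16


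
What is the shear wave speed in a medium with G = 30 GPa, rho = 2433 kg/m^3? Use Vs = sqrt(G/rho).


Convert G to Pa: G = 30e9 Pa
Compute G/rho = 30e9 / 2433 = 12330456.2269
Vs = sqrt(12330456.2269) = 3511.47 m/s

3511.47


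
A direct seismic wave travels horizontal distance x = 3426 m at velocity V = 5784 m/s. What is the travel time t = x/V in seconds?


t = x / V
= 3426 / 5784
= 0.5923 s

0.5923


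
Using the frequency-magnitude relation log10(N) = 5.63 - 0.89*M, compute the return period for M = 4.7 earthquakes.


log10(N) = 5.63 - 0.89*4.7 = 1.447
N = 10^1.447 = 27.989813
T = 1/N = 1/27.989813 = 0.0357 years

0.0357


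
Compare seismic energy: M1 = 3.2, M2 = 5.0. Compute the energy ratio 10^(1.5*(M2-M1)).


M2 - M1 = 5.0 - 3.2 = 1.8
1.5 * 1.8 = 2.7
ratio = 10^2.7 = 501.19

501.19


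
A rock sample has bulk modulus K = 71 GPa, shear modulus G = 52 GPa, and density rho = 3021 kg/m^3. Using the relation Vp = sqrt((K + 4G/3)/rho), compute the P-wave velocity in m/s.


First compute the effective modulus:
K + 4G/3 = 71e9 + 4*52e9/3 = 140333333333.33 Pa
Then divide by density:
140333333333.33 / 3021 = 46452609.5112 Pa/(kg/m^3)
Take the square root:
Vp = sqrt(46452609.5112) = 6815.62 m/s

6815.62


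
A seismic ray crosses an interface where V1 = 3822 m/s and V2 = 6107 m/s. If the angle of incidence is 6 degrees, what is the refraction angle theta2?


sin(theta1) = sin(6 deg) = 0.104528
sin(theta2) = V2/V1 * sin(theta1) = 6107/3822 * 0.104528 = 0.167021
theta2 = arcsin(0.167021) = 9.6147 degrees

9.6147


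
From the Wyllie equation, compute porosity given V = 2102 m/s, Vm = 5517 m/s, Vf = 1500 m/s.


1/V - 1/Vm = 1/2102 - 1/5517 = 0.00029448
1/Vf - 1/Vm = 1/1500 - 1/5517 = 0.00048541
phi = 0.00029448 / 0.00048541 = 0.6067

0.6067


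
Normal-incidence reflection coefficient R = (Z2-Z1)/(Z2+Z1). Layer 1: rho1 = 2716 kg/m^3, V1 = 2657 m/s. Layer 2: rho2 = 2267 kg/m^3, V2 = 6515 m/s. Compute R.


Z1 = 2716 * 2657 = 7216412
Z2 = 2267 * 6515 = 14769505
R = (14769505 - 7216412) / (14769505 + 7216412) = 7553093 / 21985917 = 0.3435

0.3435


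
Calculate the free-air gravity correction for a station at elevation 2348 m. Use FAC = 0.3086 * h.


FAC = 0.3086 * h
= 0.3086 * 2348
= 724.5928 mGal

724.5928


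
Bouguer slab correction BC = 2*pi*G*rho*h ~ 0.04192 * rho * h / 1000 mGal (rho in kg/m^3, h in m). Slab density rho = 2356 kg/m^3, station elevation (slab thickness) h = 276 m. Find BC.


BC = 0.04192 * rho * h / 1000
= 0.04192 * 2356 * 276 / 1000
= 27.2587 mGal

27.2587


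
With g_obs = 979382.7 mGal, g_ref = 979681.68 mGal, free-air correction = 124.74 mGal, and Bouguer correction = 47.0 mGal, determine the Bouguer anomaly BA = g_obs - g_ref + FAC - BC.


BA = g_obs - g_ref + FAC - BC
= 979382.7 - 979681.68 + 124.74 - 47.0
= -221.24 mGal

-221.24


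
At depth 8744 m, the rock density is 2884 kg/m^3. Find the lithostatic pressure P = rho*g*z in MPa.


P = rho * g * z / 1e6
= 2884 * 9.81 * 8744 / 1e6
= 247385597.76 / 1e6
= 247.3856 MPa

247.3856


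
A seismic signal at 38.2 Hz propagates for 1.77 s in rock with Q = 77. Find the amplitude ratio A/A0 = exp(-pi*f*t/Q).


pi*f*t/Q = pi*38.2*1.77/77 = 2.758645
A/A0 = exp(-2.758645) = 0.063378

0.063378


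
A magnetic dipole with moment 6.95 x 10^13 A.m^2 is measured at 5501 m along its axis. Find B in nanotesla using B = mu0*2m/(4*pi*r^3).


m = 6.95 x 10^13 = 69500000000000 A.m^2
2m = 139000000000000 A.m^2
r^3 = 5501^3 = 166465766501
B = (4pi*10^-7) * 139000000000000 / (4*pi * 166465766501) * 1e9
= 174672551.539593 / 2091870516454.94 * 1e9
= 83500.6518 nT

83500.6518


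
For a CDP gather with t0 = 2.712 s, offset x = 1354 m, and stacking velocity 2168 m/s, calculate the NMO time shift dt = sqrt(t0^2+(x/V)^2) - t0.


x/Vnmo = 1354/2168 = 0.624539
(x/Vnmo)^2 = 0.390049
t0^2 = 7.354944
sqrt(7.354944 + 0.390049) = 2.782983
dt = 2.782983 - 2.712 = 0.070983

0.070983


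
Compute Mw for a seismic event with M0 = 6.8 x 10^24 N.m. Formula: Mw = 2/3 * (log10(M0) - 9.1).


log10(M0) = log10(6.8 x 10^24) = 24.8325
Mw = 2/3 * (24.8325 - 9.1)
= 2/3 * 15.7325
= 10.49

10.49


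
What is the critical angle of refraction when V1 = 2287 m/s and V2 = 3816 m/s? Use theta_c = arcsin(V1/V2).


V1/V2 = 2287/3816 = 0.599319
theta_c = arcsin(0.599319) = 36.8211 degrees

36.8211


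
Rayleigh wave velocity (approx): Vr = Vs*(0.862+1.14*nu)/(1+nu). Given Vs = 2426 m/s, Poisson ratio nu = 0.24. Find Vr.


Numerator factor = 0.862 + 1.14*0.24 = 1.1356
Denominator = 1 + 0.24 = 1.24
Vr = 2426 * 1.1356 / 1.24 = 2221.75 m/s

2221.75


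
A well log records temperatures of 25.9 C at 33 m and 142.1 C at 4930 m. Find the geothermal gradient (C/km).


dT = 142.1 - 25.9 = 116.2 C
dz = 4930 - 33 = 4897 m
gradient = dT/dz * 1000 = 116.2/4897 * 1000 = 23.7288 C/km

23.7288


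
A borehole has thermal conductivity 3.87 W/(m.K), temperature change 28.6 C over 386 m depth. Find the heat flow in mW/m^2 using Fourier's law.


q = k * dT / dz * 1000
= 3.87 * 28.6 / 386 * 1000
= 0.286741 * 1000
= 286.7409 mW/m^2

286.7409


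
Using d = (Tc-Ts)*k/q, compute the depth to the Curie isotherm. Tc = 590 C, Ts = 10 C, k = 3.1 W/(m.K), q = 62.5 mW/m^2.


T_Curie - T_surf = 590 - 10 = 580 C
Convert q to W/m^2: 62.5 mW/m^2 = 0.0625 W/m^2
d = 580 * 3.1 / 0.0625 = 28768.0 m

28768.0


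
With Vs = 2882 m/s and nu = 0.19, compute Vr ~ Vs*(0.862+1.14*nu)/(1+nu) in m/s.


Numerator factor = 0.862 + 1.14*0.19 = 1.0786
Denominator = 1 + 0.19 = 1.19
Vr = 2882 * 1.0786 / 1.19 = 2612.21 m/s

2612.21


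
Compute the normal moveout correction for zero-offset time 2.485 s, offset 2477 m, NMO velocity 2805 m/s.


x/Vnmo = 2477/2805 = 0.883066
(x/Vnmo)^2 = 0.779805
t0^2 = 6.175225
sqrt(6.175225 + 0.779805) = 2.637239
dt = 2.637239 - 2.485 = 0.152239

0.152239


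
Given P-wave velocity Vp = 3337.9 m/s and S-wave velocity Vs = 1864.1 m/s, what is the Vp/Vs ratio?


Vp/Vs = 3337.9 / 1864.1
= 1.7906

1.7906


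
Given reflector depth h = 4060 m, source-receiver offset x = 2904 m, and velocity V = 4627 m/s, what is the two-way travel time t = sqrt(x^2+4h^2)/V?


x^2 + 4h^2 = 2904^2 + 4*4060^2 = 8433216 + 65934400 = 74367616
sqrt(74367616) = 8623.666
t = 8623.666 / 4627 = 1.8638 s

1.8638


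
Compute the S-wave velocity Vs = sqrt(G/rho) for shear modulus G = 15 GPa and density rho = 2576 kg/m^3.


Convert G to Pa: G = 15e9 Pa
Compute G/rho = 15e9 / 2576 = 5822981.3665
Vs = sqrt(5822981.3665) = 2413.09 m/s

2413.09


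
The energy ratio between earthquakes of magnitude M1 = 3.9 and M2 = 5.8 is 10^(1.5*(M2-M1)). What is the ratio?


M2 - M1 = 5.8 - 3.9 = 1.9
1.5 * 1.9 = 2.85
ratio = 10^2.85 = 707.95

707.95


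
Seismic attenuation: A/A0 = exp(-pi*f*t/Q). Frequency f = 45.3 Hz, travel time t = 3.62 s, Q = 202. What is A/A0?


pi*f*t/Q = pi*45.3*3.62/202 = 2.550382
A/A0 = exp(-2.550382) = 0.078052

0.078052


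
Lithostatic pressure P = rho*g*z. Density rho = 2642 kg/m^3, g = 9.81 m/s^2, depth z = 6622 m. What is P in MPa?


P = rho * g * z / 1e6
= 2642 * 9.81 * 6622 / 1e6
= 171629128.44 / 1e6
= 171.6291 MPa

171.6291


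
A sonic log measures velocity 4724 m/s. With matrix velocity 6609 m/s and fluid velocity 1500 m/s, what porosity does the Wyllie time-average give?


1/V - 1/Vm = 1/4724 - 1/6609 = 6.038e-05
1/Vf - 1/Vm = 1/1500 - 1/6609 = 0.00051536
phi = 6.038e-05 / 0.00051536 = 0.1172

0.1172


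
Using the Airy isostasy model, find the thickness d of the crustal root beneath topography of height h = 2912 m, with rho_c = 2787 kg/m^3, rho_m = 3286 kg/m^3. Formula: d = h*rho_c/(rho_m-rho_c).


rho_m - rho_c = 3286 - 2787 = 499
d = 2912 * 2787 / 499
= 8115744 / 499
= 16264.02 m

16264.02


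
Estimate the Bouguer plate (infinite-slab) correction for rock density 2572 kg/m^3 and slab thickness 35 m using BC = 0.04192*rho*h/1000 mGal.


BC = 0.04192 * rho * h / 1000
= 0.04192 * 2572 * 35 / 1000
= 3.7736 mGal

3.7736


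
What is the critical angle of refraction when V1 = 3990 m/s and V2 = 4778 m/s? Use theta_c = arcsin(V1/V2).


V1/V2 = 3990/4778 = 0.835077
theta_c = arcsin(0.835077) = 56.6239 degrees

56.6239


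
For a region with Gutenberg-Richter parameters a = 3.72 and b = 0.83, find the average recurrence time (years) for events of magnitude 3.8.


log10(N) = 3.72 - 0.83*3.8 = 0.566
N = 10^0.566 = 3.68129
T = 1/N = 1/3.68129 = 0.2716 years

0.2716


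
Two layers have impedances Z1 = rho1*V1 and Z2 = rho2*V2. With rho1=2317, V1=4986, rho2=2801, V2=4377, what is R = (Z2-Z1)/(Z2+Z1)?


Z1 = 2317 * 4986 = 11552562
Z2 = 2801 * 4377 = 12259977
R = (12259977 - 11552562) / (12259977 + 11552562) = 707415 / 23812539 = 0.0297

0.0297


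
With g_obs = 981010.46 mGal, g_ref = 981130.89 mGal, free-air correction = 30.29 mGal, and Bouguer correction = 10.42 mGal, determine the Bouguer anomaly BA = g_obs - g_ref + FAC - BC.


BA = g_obs - g_ref + FAC - BC
= 981010.46 - 981130.89 + 30.29 - 10.42
= -100.56 mGal

-100.56


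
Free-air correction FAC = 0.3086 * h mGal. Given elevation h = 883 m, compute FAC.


FAC = 0.3086 * h
= 0.3086 * 883
= 272.4938 mGal

272.4938


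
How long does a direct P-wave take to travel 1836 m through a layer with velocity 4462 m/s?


t = x / V
= 1836 / 4462
= 0.4115 s

0.4115


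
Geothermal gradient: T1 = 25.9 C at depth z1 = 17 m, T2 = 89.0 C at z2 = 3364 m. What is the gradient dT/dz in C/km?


dT = 89.0 - 25.9 = 63.1 C
dz = 3364 - 17 = 3347 m
gradient = dT/dz * 1000 = 63.1/3347 * 1000 = 18.8527 C/km

18.8527


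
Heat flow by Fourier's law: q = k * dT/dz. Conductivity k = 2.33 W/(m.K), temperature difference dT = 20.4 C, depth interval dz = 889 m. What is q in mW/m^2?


q = k * dT / dz * 1000
= 2.33 * 20.4 / 889 * 1000
= 0.053467 * 1000
= 53.4668 mW/m^2

53.4668


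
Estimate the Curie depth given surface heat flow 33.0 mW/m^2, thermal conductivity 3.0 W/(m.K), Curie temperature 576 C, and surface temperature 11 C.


T_Curie - T_surf = 576 - 11 = 565 C
Convert q to W/m^2: 33.0 mW/m^2 = 0.033 W/m^2
d = 565 * 3.0 / 0.033 = 51363.64 m

51363.64


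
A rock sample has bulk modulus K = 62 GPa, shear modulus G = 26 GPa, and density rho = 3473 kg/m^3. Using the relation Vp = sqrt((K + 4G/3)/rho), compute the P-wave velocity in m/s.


First compute the effective modulus:
K + 4G/3 = 62e9 + 4*26e9/3 = 96666666666.67 Pa
Then divide by density:
96666666666.67 / 3473 = 27833765.2366 Pa/(kg/m^3)
Take the square root:
Vp = sqrt(27833765.2366) = 5275.77 m/s

5275.77


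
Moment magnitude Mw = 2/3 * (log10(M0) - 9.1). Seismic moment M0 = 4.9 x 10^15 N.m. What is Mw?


log10(M0) = log10(4.9 x 10^15) = 15.6902
Mw = 2/3 * (15.6902 - 9.1)
= 2/3 * 6.5902
= 4.39

4.39


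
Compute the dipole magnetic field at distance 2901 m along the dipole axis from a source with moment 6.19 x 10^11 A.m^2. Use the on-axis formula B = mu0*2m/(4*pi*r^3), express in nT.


m = 6.19 x 10^11 = 619000000000 A.m^2
2m = 1238000000000 A.m^2
r^3 = 2901^3 = 24414238701
B = (4pi*10^-7) * 1238000000000 / (4*pi * 24414238701) * 1e9
= 1555716.682058 / 306798371784.2 * 1e9
= 5070.8114 nT

5070.8114


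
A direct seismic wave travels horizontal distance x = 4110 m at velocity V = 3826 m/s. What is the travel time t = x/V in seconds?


t = x / V
= 4110 / 3826
= 1.0742 s

1.0742


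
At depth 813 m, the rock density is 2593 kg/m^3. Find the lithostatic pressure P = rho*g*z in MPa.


P = rho * g * z / 1e6
= 2593 * 9.81 * 813 / 1e6
= 20680549.29 / 1e6
= 20.6805 MPa

20.6805


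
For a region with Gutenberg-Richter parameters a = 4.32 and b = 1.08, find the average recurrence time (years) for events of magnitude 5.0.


log10(N) = 4.32 - 1.08*5.0 = -1.08
N = 10^-1.08 = 0.083176
T = 1/N = 1/0.083176 = 12.0226 years

12.0226


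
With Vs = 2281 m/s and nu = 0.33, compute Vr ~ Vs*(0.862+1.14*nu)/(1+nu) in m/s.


Numerator factor = 0.862 + 1.14*0.33 = 1.2382
Denominator = 1 + 0.33 = 1.33
Vr = 2281 * 1.2382 / 1.33 = 2123.56 m/s

2123.56


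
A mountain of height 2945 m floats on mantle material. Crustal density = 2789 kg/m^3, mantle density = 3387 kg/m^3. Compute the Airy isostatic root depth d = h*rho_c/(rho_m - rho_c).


rho_m - rho_c = 3387 - 2789 = 598
d = 2945 * 2789 / 598
= 8213605 / 598
= 13735.13 m

13735.13


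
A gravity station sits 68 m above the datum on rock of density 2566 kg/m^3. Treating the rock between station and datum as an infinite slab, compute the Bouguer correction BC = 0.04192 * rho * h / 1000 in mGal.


BC = 0.04192 * rho * h / 1000
= 0.04192 * 2566 * 68 / 1000
= 7.3145 mGal

7.3145


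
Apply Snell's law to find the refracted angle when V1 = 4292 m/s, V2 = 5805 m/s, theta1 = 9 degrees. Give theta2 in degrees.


sin(theta1) = sin(9 deg) = 0.156434
sin(theta2) = V2/V1 * sin(theta1) = 5805/4292 * 0.156434 = 0.21158
theta2 = arcsin(0.21158) = 12.215 degrees

12.215


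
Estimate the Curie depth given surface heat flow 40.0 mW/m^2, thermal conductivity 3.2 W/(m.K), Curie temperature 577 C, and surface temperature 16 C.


T_Curie - T_surf = 577 - 16 = 561 C
Convert q to W/m^2: 40.0 mW/m^2 = 0.04 W/m^2
d = 561 * 3.2 / 0.04 = 44880.0 m

44880.0


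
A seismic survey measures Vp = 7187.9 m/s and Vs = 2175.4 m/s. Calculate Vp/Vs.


Vp/Vs = 7187.9 / 2175.4
= 3.3042

3.3042


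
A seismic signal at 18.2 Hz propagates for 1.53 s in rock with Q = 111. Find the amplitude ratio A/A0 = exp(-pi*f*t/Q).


pi*f*t/Q = pi*18.2*1.53/111 = 0.788115
A/A0 = exp(-0.788115) = 0.454701

0.454701


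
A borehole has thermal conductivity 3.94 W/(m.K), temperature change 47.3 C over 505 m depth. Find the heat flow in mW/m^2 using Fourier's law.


q = k * dT / dz * 1000
= 3.94 * 47.3 / 505 * 1000
= 0.369034 * 1000
= 369.0337 mW/m^2

369.0337


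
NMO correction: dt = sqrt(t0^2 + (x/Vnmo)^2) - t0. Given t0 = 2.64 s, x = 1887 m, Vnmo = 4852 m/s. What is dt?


x/Vnmo = 1887/4852 = 0.388912
(x/Vnmo)^2 = 0.151252
t0^2 = 6.9696
sqrt(6.9696 + 0.151252) = 2.668493
dt = 2.668493 - 2.64 = 0.028493

0.028493


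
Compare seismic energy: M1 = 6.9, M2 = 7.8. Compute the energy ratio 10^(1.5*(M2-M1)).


M2 - M1 = 7.8 - 6.9 = 0.9
1.5 * 0.9 = 1.35
ratio = 10^1.35 = 22.39

22.39


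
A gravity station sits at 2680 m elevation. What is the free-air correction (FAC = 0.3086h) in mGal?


FAC = 0.3086 * h
= 0.3086 * 2680
= 827.048 mGal

827.048


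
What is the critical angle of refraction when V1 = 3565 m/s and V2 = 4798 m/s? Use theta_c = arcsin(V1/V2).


V1/V2 = 3565/4798 = 0.743018
theta_c = arcsin(0.743018) = 47.9891 degrees

47.9891


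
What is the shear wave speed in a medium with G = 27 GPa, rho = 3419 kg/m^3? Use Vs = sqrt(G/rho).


Convert G to Pa: G = 27e9 Pa
Compute G/rho = 27e9 / 3419 = 7897045.9199
Vs = sqrt(7897045.9199) = 2810.17 m/s

2810.17


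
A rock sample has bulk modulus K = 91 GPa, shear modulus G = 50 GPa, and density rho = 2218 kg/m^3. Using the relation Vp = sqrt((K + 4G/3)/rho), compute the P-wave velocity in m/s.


First compute the effective modulus:
K + 4G/3 = 91e9 + 4*50e9/3 = 157666666666.67 Pa
Then divide by density:
157666666666.67 / 2218 = 71085061.6171 Pa/(kg/m^3)
Take the square root:
Vp = sqrt(71085061.6171) = 8431.2 m/s

8431.2


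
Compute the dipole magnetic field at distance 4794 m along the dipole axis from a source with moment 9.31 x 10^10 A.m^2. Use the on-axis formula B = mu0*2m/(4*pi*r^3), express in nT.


m = 9.31 x 10^10 = 93100000000 A.m^2
2m = 186200000000 A.m^2
r^3 = 4794^3 = 110177798184
B = (4pi*10^-7) * 186200000000 / (4*pi * 110177798184) * 1e9
= 233985.820839 / 1384535045454.21 * 1e9
= 168.9996 nT

168.9996


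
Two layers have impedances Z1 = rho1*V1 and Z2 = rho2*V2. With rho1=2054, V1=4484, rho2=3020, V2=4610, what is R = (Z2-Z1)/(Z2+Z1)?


Z1 = 2054 * 4484 = 9210136
Z2 = 3020 * 4610 = 13922200
R = (13922200 - 9210136) / (13922200 + 9210136) = 4712064 / 23132336 = 0.2037

0.2037


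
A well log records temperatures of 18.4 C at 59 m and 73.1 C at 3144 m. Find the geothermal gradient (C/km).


dT = 73.1 - 18.4 = 54.7 C
dz = 3144 - 59 = 3085 m
gradient = dT/dz * 1000 = 54.7/3085 * 1000 = 17.731 C/km

17.731


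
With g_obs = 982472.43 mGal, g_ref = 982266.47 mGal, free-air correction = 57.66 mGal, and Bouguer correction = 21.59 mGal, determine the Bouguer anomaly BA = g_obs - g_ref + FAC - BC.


BA = g_obs - g_ref + FAC - BC
= 982472.43 - 982266.47 + 57.66 - 21.59
= 242.03 mGal

242.03


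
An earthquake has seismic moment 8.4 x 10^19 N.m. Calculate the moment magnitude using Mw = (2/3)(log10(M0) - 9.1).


log10(M0) = log10(8.4 x 10^19) = 19.9243
Mw = 2/3 * (19.9243 - 9.1)
= 2/3 * 10.8243
= 7.22

7.22


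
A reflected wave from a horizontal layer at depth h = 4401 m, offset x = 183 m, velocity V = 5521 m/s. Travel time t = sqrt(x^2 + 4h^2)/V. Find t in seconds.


x^2 + 4h^2 = 183^2 + 4*4401^2 = 33489 + 77475204 = 77508693
sqrt(77508693) = 8803.9021
t = 8803.9021 / 5521 = 1.5946 s

1.5946


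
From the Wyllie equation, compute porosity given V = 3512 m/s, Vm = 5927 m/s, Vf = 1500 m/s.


1/V - 1/Vm = 1/3512 - 1/5927 = 0.00011602
1/Vf - 1/Vm = 1/1500 - 1/5927 = 0.00049795
phi = 0.00011602 / 0.00049795 = 0.233

0.233


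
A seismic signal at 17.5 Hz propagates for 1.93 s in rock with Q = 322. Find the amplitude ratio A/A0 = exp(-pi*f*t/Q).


pi*f*t/Q = pi*17.5*1.93/322 = 0.329526
A/A0 = exp(-0.329526) = 0.719265

0.719265


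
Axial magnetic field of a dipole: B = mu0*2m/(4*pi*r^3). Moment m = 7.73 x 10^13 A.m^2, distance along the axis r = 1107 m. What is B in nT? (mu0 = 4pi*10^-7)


m = 7.73 x 10^13 = 77300000000000 A.m^2
2m = 154600000000000 A.m^2
r^3 = 1107^3 = 1356572043
B = (4pi*10^-7) * 154600000000000 / (4*pi * 1356572043) * 1e9
= 194276089.697993 / 17047187057.42 * 1e9
= 11396372.2603 nT

11396372.2603


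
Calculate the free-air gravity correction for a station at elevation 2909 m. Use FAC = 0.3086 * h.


FAC = 0.3086 * h
= 0.3086 * 2909
= 897.7174 mGal

897.7174


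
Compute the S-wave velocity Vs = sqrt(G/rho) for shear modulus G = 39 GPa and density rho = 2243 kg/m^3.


Convert G to Pa: G = 39e9 Pa
Compute G/rho = 39e9 / 2243 = 17387427.5524
Vs = sqrt(17387427.5524) = 4169.82 m/s

4169.82


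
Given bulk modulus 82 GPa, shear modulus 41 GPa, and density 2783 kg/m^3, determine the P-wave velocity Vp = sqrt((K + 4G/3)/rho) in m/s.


First compute the effective modulus:
K + 4G/3 = 82e9 + 4*41e9/3 = 136666666666.67 Pa
Then divide by density:
136666666666.67 / 2783 = 49107677.5662 Pa/(kg/m^3)
Take the square root:
Vp = sqrt(49107677.5662) = 7007.69 m/s

7007.69


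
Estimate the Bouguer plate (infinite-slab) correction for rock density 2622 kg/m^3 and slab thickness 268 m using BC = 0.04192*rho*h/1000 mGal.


BC = 0.04192 * rho * h / 1000
= 0.04192 * 2622 * 268 / 1000
= 29.457 mGal

29.457


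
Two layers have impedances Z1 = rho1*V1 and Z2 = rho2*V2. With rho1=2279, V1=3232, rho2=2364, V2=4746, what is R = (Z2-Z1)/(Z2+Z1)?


Z1 = 2279 * 3232 = 7365728
Z2 = 2364 * 4746 = 11219544
R = (11219544 - 7365728) / (11219544 + 7365728) = 3853816 / 18585272 = 0.2074

0.2074


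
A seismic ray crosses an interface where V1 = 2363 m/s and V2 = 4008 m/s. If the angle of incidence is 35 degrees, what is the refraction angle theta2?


sin(theta1) = sin(35 deg) = 0.573576
sin(theta2) = V2/V1 * sin(theta1) = 4008/2363 * 0.573576 = 0.972871
theta2 = arcsin(0.972871) = 76.6236 degrees

76.6236


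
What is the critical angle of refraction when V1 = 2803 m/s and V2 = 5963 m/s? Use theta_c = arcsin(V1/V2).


V1/V2 = 2803/5963 = 0.470065
theta_c = arcsin(0.470065) = 28.0385 degrees

28.0385


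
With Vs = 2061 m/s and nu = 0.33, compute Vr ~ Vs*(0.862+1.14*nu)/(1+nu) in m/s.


Numerator factor = 0.862 + 1.14*0.33 = 1.2382
Denominator = 1 + 0.33 = 1.33
Vr = 2061 * 1.2382 / 1.33 = 1918.74 m/s

1918.74


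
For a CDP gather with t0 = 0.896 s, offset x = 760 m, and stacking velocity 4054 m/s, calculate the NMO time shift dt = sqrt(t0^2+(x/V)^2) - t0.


x/Vnmo = 760/4054 = 0.187469
(x/Vnmo)^2 = 0.035145
t0^2 = 0.802816
sqrt(0.802816 + 0.035145) = 0.915402
dt = 0.915402 - 0.896 = 0.019402

0.019402


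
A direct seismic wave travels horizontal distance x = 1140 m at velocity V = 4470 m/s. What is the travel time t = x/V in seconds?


t = x / V
= 1140 / 4470
= 0.255 s

0.255


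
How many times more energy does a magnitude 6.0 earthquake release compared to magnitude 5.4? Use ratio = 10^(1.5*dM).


M2 - M1 = 6.0 - 5.4 = 0.6
1.5 * 0.6 = 0.9
ratio = 10^0.9 = 7.94

7.94


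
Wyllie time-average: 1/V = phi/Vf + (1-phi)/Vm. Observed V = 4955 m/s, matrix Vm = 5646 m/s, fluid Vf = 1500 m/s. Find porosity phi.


1/V - 1/Vm = 1/4955 - 1/5646 = 2.47e-05
1/Vf - 1/Vm = 1/1500 - 1/5646 = 0.00048955
phi = 2.47e-05 / 0.00048955 = 0.0505

0.0505


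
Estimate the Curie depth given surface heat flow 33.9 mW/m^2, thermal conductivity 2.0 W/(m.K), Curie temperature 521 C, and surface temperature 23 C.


T_Curie - T_surf = 521 - 23 = 498 C
Convert q to W/m^2: 33.9 mW/m^2 = 0.0339 W/m^2
d = 498 * 2.0 / 0.0339 = 29380.53 m

29380.53


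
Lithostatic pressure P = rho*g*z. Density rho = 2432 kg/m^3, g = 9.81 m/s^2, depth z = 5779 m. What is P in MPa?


P = rho * g * z / 1e6
= 2432 * 9.81 * 5779 / 1e6
= 137874919.68 / 1e6
= 137.8749 MPa

137.8749


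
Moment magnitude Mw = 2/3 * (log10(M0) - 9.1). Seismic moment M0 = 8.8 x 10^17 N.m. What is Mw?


log10(M0) = log10(8.8 x 10^17) = 17.9445
Mw = 2/3 * (17.9445 - 9.1)
= 2/3 * 8.8445
= 5.9

5.9


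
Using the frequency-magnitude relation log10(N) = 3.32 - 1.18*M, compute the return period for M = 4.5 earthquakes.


log10(N) = 3.32 - 1.18*4.5 = -1.99
N = 10^-1.99 = 0.010233
T = 1/N = 1/0.010233 = 97.7237 years

97.7237


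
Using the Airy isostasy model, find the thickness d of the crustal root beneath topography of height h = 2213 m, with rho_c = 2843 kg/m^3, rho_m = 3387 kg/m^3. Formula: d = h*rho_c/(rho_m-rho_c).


rho_m - rho_c = 3387 - 2843 = 544
d = 2213 * 2843 / 544
= 6291559 / 544
= 11565.37 m

11565.37


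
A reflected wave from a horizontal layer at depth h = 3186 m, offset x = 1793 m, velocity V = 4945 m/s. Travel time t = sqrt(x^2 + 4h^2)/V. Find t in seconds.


x^2 + 4h^2 = 1793^2 + 4*3186^2 = 3214849 + 40602384 = 43817233
sqrt(43817233) = 6619.4587
t = 6619.4587 / 4945 = 1.3386 s

1.3386


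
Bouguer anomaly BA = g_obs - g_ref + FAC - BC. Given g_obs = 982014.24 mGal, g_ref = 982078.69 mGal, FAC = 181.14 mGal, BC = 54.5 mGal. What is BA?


BA = g_obs - g_ref + FAC - BC
= 982014.24 - 982078.69 + 181.14 - 54.5
= 62.19 mGal

62.19


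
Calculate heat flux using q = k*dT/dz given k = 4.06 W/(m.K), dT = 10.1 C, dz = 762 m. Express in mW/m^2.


q = k * dT / dz * 1000
= 4.06 * 10.1 / 762 * 1000
= 0.053814 * 1000
= 53.8136 mW/m^2

53.8136


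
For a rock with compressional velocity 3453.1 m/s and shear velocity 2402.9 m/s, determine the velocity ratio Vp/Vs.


Vp/Vs = 3453.1 / 2402.9
= 1.4371

1.4371


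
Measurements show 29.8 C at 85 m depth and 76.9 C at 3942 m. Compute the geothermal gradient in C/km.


dT = 76.9 - 29.8 = 47.1 C
dz = 3942 - 85 = 3857 m
gradient = dT/dz * 1000 = 47.1/3857 * 1000 = 12.2116 C/km

12.2116


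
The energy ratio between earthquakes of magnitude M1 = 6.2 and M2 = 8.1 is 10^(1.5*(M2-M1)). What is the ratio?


M2 - M1 = 8.1 - 6.2 = 1.9
1.5 * 1.9 = 2.85
ratio = 10^2.85 = 707.95

707.95


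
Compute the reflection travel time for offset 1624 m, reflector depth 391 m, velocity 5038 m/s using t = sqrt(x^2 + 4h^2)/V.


x^2 + 4h^2 = 1624^2 + 4*391^2 = 2637376 + 611524 = 3248900
sqrt(3248900) = 1802.4705
t = 1802.4705 / 5038 = 0.3578 s

0.3578


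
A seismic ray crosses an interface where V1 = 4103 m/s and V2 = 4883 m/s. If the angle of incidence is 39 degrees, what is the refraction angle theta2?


sin(theta1) = sin(39 deg) = 0.62932
sin(theta2) = V2/V1 * sin(theta1) = 4883/4103 * 0.62932 = 0.748957
theta2 = arcsin(0.748957) = 48.5001 degrees

48.5001


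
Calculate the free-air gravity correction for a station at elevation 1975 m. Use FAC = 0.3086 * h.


FAC = 0.3086 * h
= 0.3086 * 1975
= 609.485 mGal

609.485


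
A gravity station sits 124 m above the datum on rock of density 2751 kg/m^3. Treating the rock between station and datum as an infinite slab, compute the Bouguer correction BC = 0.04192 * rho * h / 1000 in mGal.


BC = 0.04192 * rho * h / 1000
= 0.04192 * 2751 * 124 / 1000
= 14.2999 mGal

14.2999


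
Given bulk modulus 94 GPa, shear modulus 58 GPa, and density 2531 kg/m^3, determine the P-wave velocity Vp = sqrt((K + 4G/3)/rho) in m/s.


First compute the effective modulus:
K + 4G/3 = 94e9 + 4*58e9/3 = 171333333333.33 Pa
Then divide by density:
171333333333.33 / 2531 = 67693928.6185 Pa/(kg/m^3)
Take the square root:
Vp = sqrt(67693928.6185) = 8227.63 m/s

8227.63


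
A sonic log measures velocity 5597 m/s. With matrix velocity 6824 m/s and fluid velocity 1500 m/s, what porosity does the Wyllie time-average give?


1/V - 1/Vm = 1/5597 - 1/6824 = 3.213e-05
1/Vf - 1/Vm = 1/1500 - 1/6824 = 0.00052013
phi = 3.213e-05 / 0.00052013 = 0.0618

0.0618


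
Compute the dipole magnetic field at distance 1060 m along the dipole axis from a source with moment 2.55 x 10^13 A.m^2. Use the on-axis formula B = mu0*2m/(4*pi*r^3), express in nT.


m = 2.55 x 10^13 = 25500000000000 A.m^2
2m = 51000000000000 A.m^2
r^3 = 1060^3 = 1191016000
B = (4pi*10^-7) * 51000000000000 / (4*pi * 1191016000) * 1e9
= 64088490.133232 / 14966748463.63 * 1e9
= 4282058.3435 nT

4282058.3435


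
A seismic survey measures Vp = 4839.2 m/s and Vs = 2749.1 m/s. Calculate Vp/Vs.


Vp/Vs = 4839.2 / 2749.1
= 1.7603

1.7603


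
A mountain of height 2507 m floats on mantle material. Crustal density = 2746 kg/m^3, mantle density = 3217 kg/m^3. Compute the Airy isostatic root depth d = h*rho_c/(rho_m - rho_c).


rho_m - rho_c = 3217 - 2746 = 471
d = 2507 * 2746 / 471
= 6884222 / 471
= 14616.18 m

14616.18


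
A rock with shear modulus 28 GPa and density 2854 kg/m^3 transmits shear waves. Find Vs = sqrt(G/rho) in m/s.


Convert G to Pa: G = 28e9 Pa
Compute G/rho = 28e9 / 2854 = 9810791.8711
Vs = sqrt(9810791.8711) = 3132.22 m/s

3132.22


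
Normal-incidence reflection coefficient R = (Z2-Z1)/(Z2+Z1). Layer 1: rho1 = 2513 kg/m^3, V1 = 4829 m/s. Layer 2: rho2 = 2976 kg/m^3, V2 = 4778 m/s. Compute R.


Z1 = 2513 * 4829 = 12135277
Z2 = 2976 * 4778 = 14219328
R = (14219328 - 12135277) / (14219328 + 12135277) = 2084051 / 26354605 = 0.0791

0.0791


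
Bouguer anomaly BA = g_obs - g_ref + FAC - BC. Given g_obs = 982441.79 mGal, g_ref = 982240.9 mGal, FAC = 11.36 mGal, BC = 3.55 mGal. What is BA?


BA = g_obs - g_ref + FAC - BC
= 982441.79 - 982240.9 + 11.36 - 3.55
= 208.7 mGal

208.7


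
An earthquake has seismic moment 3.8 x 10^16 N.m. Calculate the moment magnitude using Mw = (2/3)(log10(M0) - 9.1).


log10(M0) = log10(3.8 x 10^16) = 16.5798
Mw = 2/3 * (16.5798 - 9.1)
= 2/3 * 7.4798
= 4.99

4.99


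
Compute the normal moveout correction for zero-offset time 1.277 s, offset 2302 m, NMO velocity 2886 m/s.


x/Vnmo = 2302/2886 = 0.797644
(x/Vnmo)^2 = 0.636236
t0^2 = 1.630729
sqrt(1.630729 + 0.636236) = 1.505644
dt = 1.505644 - 1.277 = 0.228644

0.228644


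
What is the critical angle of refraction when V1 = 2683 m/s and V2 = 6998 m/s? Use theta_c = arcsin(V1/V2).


V1/V2 = 2683/6998 = 0.383395
theta_c = arcsin(0.383395) = 22.5442 degrees

22.5442


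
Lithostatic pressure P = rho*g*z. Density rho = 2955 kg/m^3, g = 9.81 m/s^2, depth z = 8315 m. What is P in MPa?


P = rho * g * z / 1e6
= 2955 * 9.81 * 8315 / 1e6
= 241039793.25 / 1e6
= 241.0398 MPa

241.0398


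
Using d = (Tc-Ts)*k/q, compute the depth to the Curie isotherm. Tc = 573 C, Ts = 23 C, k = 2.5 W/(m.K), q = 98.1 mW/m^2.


T_Curie - T_surf = 573 - 23 = 550 C
Convert q to W/m^2: 98.1 mW/m^2 = 0.0981 W/m^2
d = 550 * 2.5 / 0.0981 = 14016.31 m

14016.31


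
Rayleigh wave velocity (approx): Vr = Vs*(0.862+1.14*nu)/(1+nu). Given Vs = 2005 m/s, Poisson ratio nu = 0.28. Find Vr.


Numerator factor = 0.862 + 1.14*0.28 = 1.1812
Denominator = 1 + 0.28 = 1.28
Vr = 2005 * 1.1812 / 1.28 = 1850.24 m/s

1850.24


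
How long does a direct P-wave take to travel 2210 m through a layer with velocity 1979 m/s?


t = x / V
= 2210 / 1979
= 1.1167 s

1.1167


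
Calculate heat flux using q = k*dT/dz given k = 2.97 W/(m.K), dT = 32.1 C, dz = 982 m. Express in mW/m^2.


q = k * dT / dz * 1000
= 2.97 * 32.1 / 982 * 1000
= 0.097085 * 1000
= 97.0845 mW/m^2

97.0845


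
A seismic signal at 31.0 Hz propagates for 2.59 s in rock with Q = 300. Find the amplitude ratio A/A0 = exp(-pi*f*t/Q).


pi*f*t/Q = pi*31.0*2.59/300 = 0.840795
A/A0 = exp(-0.840795) = 0.431367

0.431367


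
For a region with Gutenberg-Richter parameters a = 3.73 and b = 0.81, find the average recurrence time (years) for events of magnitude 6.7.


log10(N) = 3.73 - 0.81*6.7 = -1.697
N = 10^-1.697 = 0.020091
T = 1/N = 1/0.020091 = 49.7737 years

49.7737


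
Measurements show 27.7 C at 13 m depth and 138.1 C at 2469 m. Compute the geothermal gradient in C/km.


dT = 138.1 - 27.7 = 110.4 C
dz = 2469 - 13 = 2456 m
gradient = dT/dz * 1000 = 110.4/2456 * 1000 = 44.9511 C/km

44.9511


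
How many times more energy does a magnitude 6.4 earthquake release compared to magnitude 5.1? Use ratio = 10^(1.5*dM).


M2 - M1 = 6.4 - 5.1 = 1.3
1.5 * 1.3 = 1.95
ratio = 10^1.95 = 89.13

89.13


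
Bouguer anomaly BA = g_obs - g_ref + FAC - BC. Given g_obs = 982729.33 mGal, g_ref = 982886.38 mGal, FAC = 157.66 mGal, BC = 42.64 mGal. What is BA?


BA = g_obs - g_ref + FAC - BC
= 982729.33 - 982886.38 + 157.66 - 42.64
= -42.03 mGal

-42.03


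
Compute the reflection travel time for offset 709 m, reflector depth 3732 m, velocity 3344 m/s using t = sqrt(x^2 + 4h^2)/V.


x^2 + 4h^2 = 709^2 + 4*3732^2 = 502681 + 55711296 = 56213977
sqrt(56213977) = 7497.5981
t = 7497.5981 / 3344 = 2.2421 s

2.2421


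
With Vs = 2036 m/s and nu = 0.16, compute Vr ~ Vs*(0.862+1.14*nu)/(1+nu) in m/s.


Numerator factor = 0.862 + 1.14*0.16 = 1.0444
Denominator = 1 + 0.16 = 1.16
Vr = 2036 * 1.0444 / 1.16 = 1833.1 m/s

1833.1


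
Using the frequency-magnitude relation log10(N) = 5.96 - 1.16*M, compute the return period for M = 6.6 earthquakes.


log10(N) = 5.96 - 1.16*6.6 = -1.696
N = 10^-1.696 = 0.020137
T = 1/N = 1/0.020137 = 49.6592 years

49.6592


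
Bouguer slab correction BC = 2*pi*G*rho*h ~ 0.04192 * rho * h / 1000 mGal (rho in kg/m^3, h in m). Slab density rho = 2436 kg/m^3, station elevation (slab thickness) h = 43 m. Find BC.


BC = 0.04192 * rho * h / 1000
= 0.04192 * 2436 * 43 / 1000
= 4.391 mGal

4.391


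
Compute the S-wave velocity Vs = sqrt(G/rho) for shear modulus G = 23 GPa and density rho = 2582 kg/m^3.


Convert G to Pa: G = 23e9 Pa
Compute G/rho = 23e9 / 2582 = 8907823.3927
Vs = sqrt(8907823.3927) = 2984.6 m/s

2984.6


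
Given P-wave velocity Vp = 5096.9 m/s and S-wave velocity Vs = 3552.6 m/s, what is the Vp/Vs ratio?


Vp/Vs = 5096.9 / 3552.6
= 1.4347

1.4347


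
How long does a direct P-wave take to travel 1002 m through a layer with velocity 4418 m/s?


t = x / V
= 1002 / 4418
= 0.2268 s

0.2268


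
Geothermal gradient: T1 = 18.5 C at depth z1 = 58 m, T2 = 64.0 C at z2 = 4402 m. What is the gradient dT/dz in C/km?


dT = 64.0 - 18.5 = 45.5 C
dz = 4402 - 58 = 4344 m
gradient = dT/dz * 1000 = 45.5/4344 * 1000 = 10.4742 C/km

10.4742


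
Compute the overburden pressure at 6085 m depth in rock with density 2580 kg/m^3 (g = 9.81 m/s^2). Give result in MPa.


P = rho * g * z / 1e6
= 2580 * 9.81 * 6085 / 1e6
= 154010133.0 / 1e6
= 154.0101 MPa

154.0101


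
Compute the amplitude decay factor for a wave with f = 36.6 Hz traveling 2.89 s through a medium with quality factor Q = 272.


pi*f*t/Q = pi*36.6*2.89/272 = 1.221687
A/A0 = exp(-1.221687) = 0.294733

0.294733


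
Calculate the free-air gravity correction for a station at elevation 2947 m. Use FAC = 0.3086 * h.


FAC = 0.3086 * h
= 0.3086 * 2947
= 909.4442 mGal

909.4442


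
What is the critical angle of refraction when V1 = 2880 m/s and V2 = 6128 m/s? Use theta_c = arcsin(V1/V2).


V1/V2 = 2880/6128 = 0.469974
theta_c = arcsin(0.469974) = 28.0326 degrees

28.0326


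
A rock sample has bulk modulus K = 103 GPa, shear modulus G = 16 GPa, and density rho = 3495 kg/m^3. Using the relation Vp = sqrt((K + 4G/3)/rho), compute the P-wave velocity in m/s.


First compute the effective modulus:
K + 4G/3 = 103e9 + 4*16e9/3 = 124333333333.33 Pa
Then divide by density:
124333333333.33 / 3495 = 35574630.4244 Pa/(kg/m^3)
Take the square root:
Vp = sqrt(35574630.4244) = 5964.45 m/s

5964.45


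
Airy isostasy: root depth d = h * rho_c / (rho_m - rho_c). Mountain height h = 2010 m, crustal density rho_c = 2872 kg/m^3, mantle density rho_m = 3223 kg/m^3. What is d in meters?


rho_m - rho_c = 3223 - 2872 = 351
d = 2010 * 2872 / 351
= 5772720 / 351
= 16446.5 m

16446.5


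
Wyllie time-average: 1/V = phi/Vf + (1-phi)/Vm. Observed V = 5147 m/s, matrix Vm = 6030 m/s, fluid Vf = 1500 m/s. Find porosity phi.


1/V - 1/Vm = 1/5147 - 1/6030 = 2.845e-05
1/Vf - 1/Vm = 1/1500 - 1/6030 = 0.00050083
phi = 2.845e-05 / 0.00050083 = 0.0568

0.0568


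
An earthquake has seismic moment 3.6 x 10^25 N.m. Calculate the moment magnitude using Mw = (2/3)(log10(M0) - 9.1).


log10(M0) = log10(3.6 x 10^25) = 25.5563
Mw = 2/3 * (25.5563 - 9.1)
= 2/3 * 16.4563
= 10.97

10.97


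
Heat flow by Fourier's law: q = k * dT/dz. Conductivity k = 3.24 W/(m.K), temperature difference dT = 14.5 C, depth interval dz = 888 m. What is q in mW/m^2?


q = k * dT / dz * 1000
= 3.24 * 14.5 / 888 * 1000
= 0.052905 * 1000
= 52.9054 mW/m^2

52.9054


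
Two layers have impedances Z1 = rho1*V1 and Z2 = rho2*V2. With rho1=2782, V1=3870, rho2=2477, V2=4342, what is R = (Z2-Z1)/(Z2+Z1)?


Z1 = 2782 * 3870 = 10766340
Z2 = 2477 * 4342 = 10755134
R = (10755134 - 10766340) / (10755134 + 10766340) = -11206 / 21521474 = -0.0005

-5.000000e-04


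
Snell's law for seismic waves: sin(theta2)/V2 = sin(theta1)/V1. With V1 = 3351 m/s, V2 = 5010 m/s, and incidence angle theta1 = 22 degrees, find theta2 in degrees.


sin(theta1) = sin(22 deg) = 0.374607
sin(theta2) = V2/V1 * sin(theta1) = 5010/3351 * 0.374607 = 0.560065
theta2 = arcsin(0.560065) = 34.0603 degrees

34.0603


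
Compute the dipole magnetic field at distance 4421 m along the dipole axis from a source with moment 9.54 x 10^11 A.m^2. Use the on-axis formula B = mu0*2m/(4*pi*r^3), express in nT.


m = 9.54 x 10^11 = 954000000000 A.m^2
2m = 1908000000000 A.m^2
r^3 = 4421^3 = 86409510461
B = (4pi*10^-7) * 1908000000000 / (4*pi * 86409510461) * 1e9
= 2397663.51322 / 1085853933058.27 * 1e9
= 2208.0903 nT

2208.0903


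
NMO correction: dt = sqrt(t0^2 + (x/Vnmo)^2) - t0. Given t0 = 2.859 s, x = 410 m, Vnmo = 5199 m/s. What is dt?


x/Vnmo = 410/5199 = 0.078861
(x/Vnmo)^2 = 0.006219
t0^2 = 8.173881
sqrt(8.173881 + 0.006219) = 2.860087
dt = 2.860087 - 2.859 = 0.001087

0.001087


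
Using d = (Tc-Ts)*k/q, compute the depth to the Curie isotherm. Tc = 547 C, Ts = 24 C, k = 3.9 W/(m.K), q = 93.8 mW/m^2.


T_Curie - T_surf = 547 - 24 = 523 C
Convert q to W/m^2: 93.8 mW/m^2 = 0.0938 W/m^2
d = 523 * 3.9 / 0.0938 = 21745.2 m

21745.2


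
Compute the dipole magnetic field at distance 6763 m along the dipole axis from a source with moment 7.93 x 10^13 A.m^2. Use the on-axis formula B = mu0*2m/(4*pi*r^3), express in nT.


m = 7.93 x 10^13 = 79300000000000 A.m^2
2m = 158600000000000 A.m^2
r^3 = 6763^3 = 309327236947
B = (4pi*10^-7) * 158600000000000 / (4*pi * 309327236947) * 1e9
= 199302637.943736 / 3887120700591.7 * 1e9
= 51272.5622 nT

51272.5622


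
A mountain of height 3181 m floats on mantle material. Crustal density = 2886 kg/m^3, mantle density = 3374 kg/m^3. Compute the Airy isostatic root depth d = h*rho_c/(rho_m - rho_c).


rho_m - rho_c = 3374 - 2886 = 488
d = 3181 * 2886 / 488
= 9180366 / 488
= 18812.23 m

18812.23


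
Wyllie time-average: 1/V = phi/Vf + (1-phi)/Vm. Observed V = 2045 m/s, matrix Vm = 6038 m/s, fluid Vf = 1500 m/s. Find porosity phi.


1/V - 1/Vm = 1/2045 - 1/6038 = 0.00032338
1/Vf - 1/Vm = 1/1500 - 1/6038 = 0.00050105
phi = 0.00032338 / 0.00050105 = 0.6454

0.6454


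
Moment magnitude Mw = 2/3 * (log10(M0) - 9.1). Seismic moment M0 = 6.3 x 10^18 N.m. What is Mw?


log10(M0) = log10(6.3 x 10^18) = 18.7993
Mw = 2/3 * (18.7993 - 9.1)
= 2/3 * 9.6993
= 6.47

6.47


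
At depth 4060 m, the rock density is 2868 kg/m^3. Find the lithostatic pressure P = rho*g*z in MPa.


P = rho * g * z / 1e6
= 2868 * 9.81 * 4060 / 1e6
= 114228424.8 / 1e6
= 114.2284 MPa

114.2284


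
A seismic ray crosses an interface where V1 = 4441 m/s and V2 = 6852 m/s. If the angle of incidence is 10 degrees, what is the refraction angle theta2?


sin(theta1) = sin(10 deg) = 0.173648
sin(theta2) = V2/V1 * sin(theta1) = 6852/4441 * 0.173648 = 0.267921
theta2 = arcsin(0.267921) = 15.5406 degrees

15.5406
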